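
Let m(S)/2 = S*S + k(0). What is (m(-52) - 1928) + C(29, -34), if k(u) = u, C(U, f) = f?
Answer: 3446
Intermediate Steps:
m(S) = 2*S² (m(S) = 2*(S*S + 0) = 2*(S² + 0) = 2*S²)
(m(-52) - 1928) + C(29, -34) = (2*(-52)² - 1928) - 34 = (2*2704 - 1928) - 34 = (5408 - 1928) - 34 = 3480 - 34 = 3446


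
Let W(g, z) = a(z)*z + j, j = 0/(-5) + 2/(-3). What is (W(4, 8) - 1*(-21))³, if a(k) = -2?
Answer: 2197/27 ≈ 81.370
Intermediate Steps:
j = -⅔ (j = 0*(-⅕) + 2*(-⅓) = 0 - ⅔ = -⅔ ≈ -0.66667)
W(g, z) = -⅔ - 2*z (W(g, z) = -2*z - ⅔ = -⅔ - 2*z)
(W(4, 8) - 1*(-21))³ = ((-⅔ - 2*8) - 1*(-21))³ = ((-⅔ - 16) + 21)³ = (-50/3 + 21)³ = (13/3)³ = 2197/27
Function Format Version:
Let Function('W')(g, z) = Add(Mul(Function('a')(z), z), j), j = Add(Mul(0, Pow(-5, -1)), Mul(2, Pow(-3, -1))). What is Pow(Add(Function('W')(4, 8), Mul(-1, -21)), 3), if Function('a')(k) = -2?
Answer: Rational(2197, 27) ≈ 81.370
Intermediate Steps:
j = Rational(-2, 3) (j = Add(Mul(0, Rational(-1, 5)), Mul(2, Rational(-1, 3))) = Add(0, Rational(-2, 3)) = Rational(-2, 3) ≈ -0.66667)
Function('W')(g, z) = Add(Rational(-2, 3), Mul(-2, z)) (Function('W')(g, z) = Add(Mul(-2, z), Rational(-2, 3)) = Add(Rational(-2, 3), Mul(-2, z)))
Pow(Add(Function('W')(4, 8), Mul(-1, -21)), 3) = Pow(Add(Add(Rational(-2, 3), Mul(-2, 8)), Mul(-1, -21)), 3) = Pow(Add(Add(Rational(-2, 3), -16), 21), 3) = Pow(Add(Rational(-50, 3), 21), 3) = Pow(Rational(13, 3), 3) = Rational(2197, 27)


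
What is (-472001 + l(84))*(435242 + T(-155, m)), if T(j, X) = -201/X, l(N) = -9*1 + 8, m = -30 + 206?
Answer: -18078240878391/88 ≈ -2.0543e+11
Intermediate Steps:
m = 176
l(N) = -1 (l(N) = -9 + 8 = -1)
(-472001 + l(84))*(435242 + T(-155, m)) = (-472001 - 1)*(435242 - 201/176) = -472002*(435242 - 201*1/176) = -472002*(435242 - 201/176) = -472002*76602391/176 = -18078240878391/88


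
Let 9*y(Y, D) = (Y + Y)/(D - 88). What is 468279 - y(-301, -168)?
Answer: 539457107/1152 ≈ 4.6828e+5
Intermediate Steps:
y(Y, D) = 2*Y/(9*(-88 + D)) (y(Y, D) = ((Y + Y)/(D - 88))/9 = ((2*Y)/(-88 + D))/9 = (2*Y/(-88 + D))/9 = 2*Y/(9*(-88 + D)))
468279 - y(-301, -168) = 468279 - 2*(-301)/(9*(-88 - 168)) = 468279 - 2*(-301)/(9*(-256)) = 468279 - 2*(-301)*(-1)/(9*256) = 468279 - 1*301/1152 = 468279 - 301/1152 = 539457107/1152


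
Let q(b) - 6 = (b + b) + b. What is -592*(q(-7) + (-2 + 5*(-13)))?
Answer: 48544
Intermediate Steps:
q(b) = 6 + 3*b (q(b) = 6 + ((b + b) + b) = 6 + (2*b + b) = 6 + 3*b)
-592*(q(-7) + (-2 + 5*(-13))) = -592*((6 + 3*(-7)) + (-2 + 5*(-13))) = -592*((6 - 21) + (-2 - 65)) = -592*(-15 - 67) = -592*(-82) = 48544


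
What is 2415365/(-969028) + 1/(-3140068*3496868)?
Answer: -6630420458417748197/2660079563949713168 ≈ -2.4926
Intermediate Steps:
2415365/(-969028) + 1/(-3140068*3496868) = 2415365*(-1/969028) - 1/3140068*1/3496868 = -2415365/969028 - 1/10980403307024 = -6630420458417748197/2660079563949713168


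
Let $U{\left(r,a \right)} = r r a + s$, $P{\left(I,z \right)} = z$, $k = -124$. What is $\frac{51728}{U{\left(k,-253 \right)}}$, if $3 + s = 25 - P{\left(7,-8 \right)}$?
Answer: $- \frac{25864}{1945049} \approx -0.013297$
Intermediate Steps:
$s = 30$ ($s = -3 + \left(25 - -8\right) = -3 + \left(25 + 8\right) = -3 + 33 = 30$)
$U{\left(r,a \right)} = 30 + a r^{2}$ ($U{\left(r,a \right)} = r r a + 30 = r^{2} a + 30 = a r^{2} + 30 = 30 + a r^{2}$)
$\frac{51728}{U{\left(k,-253 \right)}} = \frac{51728}{30 - 253 \left(-124\right)^{2}} = \frac{51728}{30 - 3890128} = \frac{51728}{-3890098} = 51728 \left(- \frac{1}{3890098}\right) = - \frac{25864}{1945049}$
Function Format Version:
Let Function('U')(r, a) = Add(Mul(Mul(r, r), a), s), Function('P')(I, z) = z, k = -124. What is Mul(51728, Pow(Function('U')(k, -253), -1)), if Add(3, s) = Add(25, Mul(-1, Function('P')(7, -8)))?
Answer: Rational(-25864, 1945049) ≈ -0.013297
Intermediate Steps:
s = 30 (s = Add(-3, Add(25, Mul(-1, -8))) = Add(-3, Add(25, 8)) = Add(-3, 33) = 30)
Function('U')(r, a) = Add(30, Mul(a, Pow(r, 2))) (Function('U')(r, a) = Add(Mul(Mul(r, r), a), 30) = Add(Mul(Pow(r, 2), a), 30) = Add(Mul(a, Pow(r, 2)), 30) = Add(30, Mul(a, Pow(r, 2))))
Mul(51728, Pow(Function('U')(k, -253), -1)) = Mul(51728, Pow(Add(30, Mul(-253, Pow(-124, 2))), -1)) = Mul(51728, Pow(Add(30, Mul(-253, 15376)), -1)) = Mul(51728, Pow(Add(30, -3890128), -1)) = Mul(51728, Pow(-3890098, -1)) = Mul(51728, Rational(-1, 3890098)) = Rational(-25864, 1945049)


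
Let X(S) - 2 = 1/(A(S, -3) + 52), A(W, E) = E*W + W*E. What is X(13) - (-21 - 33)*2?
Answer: 2859/26 ≈ 109.96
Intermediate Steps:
A(W, E) = 2*E*W (A(W, E) = E*W + E*W = 2*E*W)
X(S) = 2 + 1/(52 - 6*S) (X(S) = 2 + 1/(2*(-3)*S + 52) = 2 + 1/(-6*S + 52) = 2 + 1/(52 - 6*S))
X(13) - (-21 - 33)*2 = 3*(-35 + 4*13)/(2*(-26 + 3*13)) - (-21 - 33)*2 = 3*(-35 + 52)/(2*(-26 + 39)) - (-54)*2 = (3/2)*17/13 - 1*(-108) = (3/2)*(1/13)*17 + 108 = 51/26 + 108 = 2859/26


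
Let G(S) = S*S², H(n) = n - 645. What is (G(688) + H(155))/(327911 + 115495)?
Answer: 54276697/73901 ≈ 734.45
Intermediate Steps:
H(n) = -645 + n
G(S) = S³
(G(688) + H(155))/(327911 + 115495) = (688³ + (-645 + 155))/(327911 + 115495) = (325660672 - 490)/443406 = 325660182*(1/443406) = 54276697/73901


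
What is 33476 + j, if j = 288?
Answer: 33764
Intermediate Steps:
33476 + j = 33476 + 288 = 33764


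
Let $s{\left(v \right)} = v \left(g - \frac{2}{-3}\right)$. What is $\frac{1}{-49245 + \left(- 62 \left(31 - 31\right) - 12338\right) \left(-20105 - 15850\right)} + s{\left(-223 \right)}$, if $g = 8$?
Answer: $- \frac{857260477969}{443563545} \approx -1932.7$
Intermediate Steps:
$s{\left(v \right)} = \frac{26 v}{3}$ ($s{\left(v \right)} = v \left(8 - \frac{2}{-3}\right) = v \left(8 - - \frac{2}{3}\right) = v \left(8 + \frac{2}{3}\right) = v \frac{26}{3} = \frac{26 v}{3}$)
$\frac{1}{-49245 + \left(- 62 \left(31 - 31\right) - 12338\right) \left(-20105 - 15850\right)} + s{\left(-223 \right)} = \frac{1}{-49245 + \left(- 62 \left(31 - 31\right) - 12338\right) \left(-20105 - 15850\right)} + \frac{26}{3} \left(-223\right) = \frac{1}{-49245 + \left(\left(-62\right) 0 - 12338\right) \left(-35955\right)} - \frac{5798}{3} = \frac{1}{-49245 + \left(0 - 12338\right) \left(-35955\right)} - \frac{5798}{3} = \frac{1}{-49245 - -443612790} - \frac{5798}{3} = \frac{1}{-49245 + 443612790} - \frac{5798}{3} = \frac{1}{443563545} - \frac{5798}{3} = - \frac{857260477969}{443563545}$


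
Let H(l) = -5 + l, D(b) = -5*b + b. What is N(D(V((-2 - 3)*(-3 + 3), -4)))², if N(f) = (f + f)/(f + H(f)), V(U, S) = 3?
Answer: 576/841 ≈ 0.68490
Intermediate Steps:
D(b) = -4*b
N(f) = 2*f/(-5 + 2*f) (N(f) = (f + f)/(f + (-5 + f)) = (2*f)/(-5 + 2*f) = 2*f/(-5 + 2*f))
N(D(V((-2 - 3)*(-3 + 3), -4)))² = (2*(-4*3)/(-5 + 2*(-4*3)))² = (2*(-12)/(-5 + 2*(-12)))² = (2*(-12)/(-5 - 24))² = (2*(-12)/(-29))² = (2*(-12)*(-1/29))² = (24/29)² = 576/841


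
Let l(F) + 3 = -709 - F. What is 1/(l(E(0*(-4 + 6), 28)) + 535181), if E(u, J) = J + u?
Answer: 1/534441 ≈ 1.8711e-6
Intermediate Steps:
l(F) = -712 - F (l(F) = -3 + (-709 - F) = -712 - F)
1/(l(E(0*(-4 + 6), 28)) + 535181) = 1/((-712 - (28 + 0*(-4 + 6))) + 535181) = 1/((-712 - (28 + 0*2)) + 535181) = 1/((-712 - (28 + 0)) + 535181) = 1/((-712 - 1*28) + 535181) = 1/((-712 - 28) + 535181) = 1/(-740 + 535181) = 1/534441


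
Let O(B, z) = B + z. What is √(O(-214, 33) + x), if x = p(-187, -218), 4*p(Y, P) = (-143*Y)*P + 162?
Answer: 5*I*√58301 ≈ 1207.3*I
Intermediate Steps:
p(Y, P) = 81/2 - 143*P*Y/4 (p(Y, P) = ((-143*Y)*P + 162)/4 = (-143*P*Y + 162)/4 = (162 - 143*P*Y)/4 = 81/2 - 143*P*Y/4)
x = -1457344 (x = 81/2 - 143/4*(-218)*(-187) = 81/2 - 2914769/2 = -1457344)
√(O(-214, 33) + x) = √((-214 + 33) - 1457344) = √(-181 - 1457344) = √(-1457525) = 5*I*√58301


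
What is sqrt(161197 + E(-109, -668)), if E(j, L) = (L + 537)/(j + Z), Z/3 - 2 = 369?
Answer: sqrt(40622255907)/502 ≈ 401.49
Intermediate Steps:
Z = 1113 (Z = 6 + 3*369 = 6 + 1107 = 1113)
E(j, L) = (537 + L)/(1113 + j) (E(j, L) = (L + 537)/(j + 1113) = (537 + L)/(1113 + j))
sqrt(161197 + E(-109, -668)) = sqrt(161197 + (537 - 668)/(1113 - 109)) = sqrt(161197 - 131/1004) = sqrt(161841657/1004) = sqrt(40622255907)/502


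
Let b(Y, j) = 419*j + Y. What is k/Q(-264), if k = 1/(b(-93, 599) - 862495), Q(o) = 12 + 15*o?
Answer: 1/2414624436 ≈ 4.1414e-10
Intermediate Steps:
b(Y, j) = Y + 419*j
k = -1/611607 (k = 1/((-93 + 419*599) - 862495) = 1/((-93 + 250981) - 862495) = 1/(250888 - 862495) = 1/(-611607) = -1/611607 ≈ -1.6350e-6)
k/Q(-264) = -1/(611607*(12 + 15*(-264))) = -1/(611607*(12 - 3960)) = -1/611607/(-3948) = -1/611607*(-1/3948) = 1/2414624436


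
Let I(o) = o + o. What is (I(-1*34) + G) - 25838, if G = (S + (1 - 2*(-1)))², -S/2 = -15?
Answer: -24817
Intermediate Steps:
S = 30 (S = -2*(-15) = 30)
I(o) = 2*o
G = 1089 (G = (30 + (1 - 2*(-1)))² = (30 + (1 + 2))² = (30 + 3)² = 33² = 1089)
(I(-1*34) + G) - 25838 = (2*(-1*34) + 1089) - 25838 = (2*(-34) + 1089) - 25838 = (-68 + 1089) - 25838 = 1021 - 25838 = -24817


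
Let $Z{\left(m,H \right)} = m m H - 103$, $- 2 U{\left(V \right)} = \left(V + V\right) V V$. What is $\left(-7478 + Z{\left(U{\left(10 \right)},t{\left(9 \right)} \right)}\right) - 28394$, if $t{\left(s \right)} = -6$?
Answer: $-6035975$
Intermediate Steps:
$U{\left(V \right)} = - V^{3}$ ($U{\left(V \right)} = - \frac{\left(V + V\right) V V}{2} = - \frac{2 V V V}{2} = - \frac{2 V^{2} V}{2} = - \frac{2 V^{3}}{2} = - V^{3}$)
$Z{\left(m,H \right)} = -103 + H m^{2}$ ($Z{\left(m,H \right)} = m^{2} H - 103 = H m^{2} - 103 = -103 + H m^{2}$)
$\left(-7478 + Z{\left(U{\left(10 \right)},t{\left(9 \right)} \right)}\right) - 28394 = \left(-7478 - \left(103 + 6 \left(- 10^{3}\right)^{2}\right)\right) - 28394 = \left(-7478 - \left(103 + 6 \left(\left(-1\right) 1000\right)^{2}\right)\right) - 28394 = \left(-7478 - \left(103 + 6 \left(-1000\right)^{2}\right)\right) - 28394 = \left(-7478 - 6000103\right) - 28394 = -6007581 - 28394 = -6035975$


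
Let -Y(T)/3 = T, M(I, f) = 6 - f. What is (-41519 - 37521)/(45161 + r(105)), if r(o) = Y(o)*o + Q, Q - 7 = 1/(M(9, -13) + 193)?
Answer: -1288960/197209 ≈ -6.5360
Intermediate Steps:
Y(T) = -3*T
Q = 1485/212 (Q = 7 + 1/((6 - 1*(-13)) + 193) = 7 + 1/((6 + 13) + 193) = 7 + 1/(19 + 193) = 7 + 1/212 = 1485/212 ≈ 7.0047)
r(o) = 1485/212 - 3*o² (r(o) = (-3*o)*o + 1485/212 = -3*o² + 1485/212 = 1485/212 - 3*o²)
(-41519 - 37521)/(45161 + r(105)) = (-41519 - 37521)/(45161 + (1485/212 - 3*105²)) = -79040/(45161 + (1485/212 - 3*11025)) = -79040/(45161 + (1485/212 - 33075)) = -79040/(45161 - 7010415/212) = -79040/2563717/212 = -79040*212/2563717 = -1288960/197209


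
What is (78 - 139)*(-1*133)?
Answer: 8113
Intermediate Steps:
(78 - 139)*(-1*133) = -61*(-133) = 8113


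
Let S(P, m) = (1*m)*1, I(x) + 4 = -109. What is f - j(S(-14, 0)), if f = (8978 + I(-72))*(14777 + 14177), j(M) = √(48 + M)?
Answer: 256677210 - 4*√3 ≈ 2.5668e+8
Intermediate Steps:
I(x) = -113 (I(x) = -4 - 109 = -113)
S(P, m) = m (S(P, m) = m*1 = m)
f = 256677210 (f = (8978 - 113)*(14777 + 14177) = 8865*28954 = 256677210)
f - j(S(-14, 0)) = 256677210 - √(48 + 0) = 256677210 - √48 = 256677210 - 4*√3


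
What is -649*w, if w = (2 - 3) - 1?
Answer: 1298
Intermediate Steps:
w = -2 (w = -1 - 1 = -2)
-649*w = -649*(-2) = 1298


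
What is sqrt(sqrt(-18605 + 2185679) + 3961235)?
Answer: sqrt(3961235 + 63*sqrt(546)) ≈ 1990.7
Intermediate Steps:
sqrt(sqrt(-18605 + 2185679) + 3961235) = sqrt(sqrt(2167074) + 3961235) = sqrt(63*sqrt(546) + 3961235) = sqrt(3961235 + 63*sqrt(546))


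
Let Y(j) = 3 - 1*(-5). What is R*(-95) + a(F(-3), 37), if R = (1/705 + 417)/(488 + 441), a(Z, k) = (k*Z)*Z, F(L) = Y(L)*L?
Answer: 2786051834/130989 ≈ 21269.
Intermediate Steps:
Y(j) = 8 (Y(j) = 3 + 5 = 8)
F(L) = 8*L
a(Z, k) = k*Z**2 (a(Z, k) = (Z*k)*Z = k*Z**2)
R = 293986/654945 (R = (1/705 + 417)/929 = (293986/705)*(1/929) = 293986/654945 ≈ 0.44887)
R*(-95) + a(F(-3), 37) = (293986/654945)*(-95) + 37*(8*(-3))**2 = -5585734/130989 + 37*(-24)**2 = -5585734/130989 + 37*576 = -5585734/130989 + 21312 = 2786051834/130989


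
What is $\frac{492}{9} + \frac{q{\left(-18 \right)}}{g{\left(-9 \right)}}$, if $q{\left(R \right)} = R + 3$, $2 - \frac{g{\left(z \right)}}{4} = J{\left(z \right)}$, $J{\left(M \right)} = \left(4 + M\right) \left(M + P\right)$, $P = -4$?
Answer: $\frac{4597}{84} \approx 54.726$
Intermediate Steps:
$J{\left(M \right)} = \left(-4 + M\right) \left(4 + M\right)$ ($J{\left(M \right)} = \left(4 + M\right) \left(M - 4\right) = \left(4 + M\right) \left(-4 + M\right) = \left(-4 + M\right) \left(4 + M\right)$)
$g{\left(z \right)} = 72 - 4 z^{2}$ ($g{\left(z \right)} = 8 - 4 \left(-16 + z^{2}\right) = 8 - \left(-64 + 4 z^{2}\right) = 72 - 4 z^{2}$)
$q{\left(R \right)} = 3 + R$
$\frac{492}{9} + \frac{q{\left(-18 \right)}}{g{\left(-9 \right)}} = \frac{492}{9} + \frac{3 - 18}{72 - 4 \left(-9\right)^{2}} = 492 \cdot \frac{1}{9} - \frac{15}{72 - 324} = \frac{164}{3} - \frac{15}{72 - 324} = \frac{164}{3} - \frac{15}{-252} = \frac{164}{3} - - \frac{5}{84} = \frac{164}{3} + \frac{5}{84} = \frac{4597}{84}$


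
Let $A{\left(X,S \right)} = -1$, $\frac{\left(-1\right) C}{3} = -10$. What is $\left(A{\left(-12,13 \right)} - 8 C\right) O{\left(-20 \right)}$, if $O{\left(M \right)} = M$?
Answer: $4820$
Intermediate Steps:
$C = 30$ ($C = \left(-3\right) \left(-10\right) = 30$)
$\left(A{\left(-12,13 \right)} - 8 C\right) O{\left(-20 \right)} = \left(-1 - 240\right) \left(-20\right) = \left(-241\right) \left(-20\right) = 4820$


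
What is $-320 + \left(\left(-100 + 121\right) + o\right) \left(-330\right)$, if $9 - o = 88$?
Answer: $18820$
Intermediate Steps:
$o = -79$ ($o = 9 - 88 = -79$)
$-320 + \left(\left(-100 + 121\right) + o\right) \left(-330\right) = -320 + \left(\left(-100 + 121\right) - 79\right) \left(-330\right) = -320 + \left(21 - 79\right) \left(-330\right) = -320 - -19140 = -320 + 19140 = 18820$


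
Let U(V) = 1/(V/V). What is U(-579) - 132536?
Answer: -132535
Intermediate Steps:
U(V) = 1 (U(V) = 1/1 = 1)
U(-579) - 132536 = 1 - 132536 = -132535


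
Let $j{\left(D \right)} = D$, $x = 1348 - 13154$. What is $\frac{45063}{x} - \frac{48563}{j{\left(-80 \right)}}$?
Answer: $\frac{284864869}{472240} \approx 603.22$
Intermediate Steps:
$x = -11806$
$\frac{45063}{x} - \frac{48563}{j{\left(-80 \right)}} = \frac{45063}{-11806} - \frac{48563}{-80} = 45063 \left(- \frac{1}{11806}\right) - - \frac{48563}{80} = - \frac{45063}{11806} + \frac{48563}{80} = \frac{284864869}{472240}$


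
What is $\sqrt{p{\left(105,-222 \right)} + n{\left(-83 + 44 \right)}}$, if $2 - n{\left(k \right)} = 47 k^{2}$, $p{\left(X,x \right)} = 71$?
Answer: $i \sqrt{71414} \approx 267.23 i$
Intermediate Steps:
$n{\left(k \right)} = 2 - 47 k^{2}$
$\sqrt{p{\left(105,-222 \right)} + n{\left(-83 + 44 \right)}} = \sqrt{71 + \left(2 - 47 \left(-83 + 44\right)^{2}\right)} = \sqrt{71 + \left(2 - 47 \left(-39\right)^{2}\right)} = \sqrt{71 + \left(2 - 71487\right)} = \sqrt{71 - 71485} = \sqrt{-71414} = i \sqrt{71414}$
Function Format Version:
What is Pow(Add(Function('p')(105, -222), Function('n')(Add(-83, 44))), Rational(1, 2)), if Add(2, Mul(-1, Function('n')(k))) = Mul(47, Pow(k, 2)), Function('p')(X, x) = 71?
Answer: Mul(I, Pow(71414, Rational(1, 2))) ≈ Mul(267.23, I)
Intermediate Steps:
Function('n')(k) = Add(2, Mul(-47, Pow(k, 2))) (Function('n')(k) = Add(2, Mul(-1, Mul(47, Pow(k, 2)))) = Add(2, Mul(-47, Pow(k, 2))))
Pow(Add(Function('p')(105, -222), Function('n')(Add(-83, 44))), Rational(1, 2)) = Pow(Add(71, Add(2, Mul(-47, Pow(Add(-83, 44), 2)))), Rational(1, 2)) = Pow(Add(71, Add(2, Mul(-47, Pow(-39, 2)))), Rational(1, 2)) = Pow(Add(71, Add(2, Mul(-47, 1521))), Rational(1, 2)) = Pow(Add(71, Add(2, -71487)), Rational(1, 2)) = Pow(Add(71, -71485), Rational(1, 2)) = Pow(-71414, Rational(1, 2)) = Mul(I, Pow(71414, Rational(1, 2)))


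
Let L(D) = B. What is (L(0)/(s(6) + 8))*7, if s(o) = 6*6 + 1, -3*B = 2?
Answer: -14/135 ≈ -0.10370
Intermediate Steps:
B = -⅔ (B = -⅓*2 = -⅔ ≈ -0.66667)
L(D) = -⅔
s(o) = 37 (s(o) = 36 + 1 = 37)
(L(0)/(s(6) + 8))*7 = -2/(3*(37 + 8))*7 = -⅔/45*7 = -⅔*1/45*7 = -2/135*7 = -14/135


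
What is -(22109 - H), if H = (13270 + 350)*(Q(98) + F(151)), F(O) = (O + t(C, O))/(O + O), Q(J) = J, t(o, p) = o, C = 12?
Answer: 199320331/151 ≈ 1.3200e+6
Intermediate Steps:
F(O) = (12 + O)/(2*O) (F(O) = (O + 12)/(O + O) = (12 + O)/((2*O)) = (12 + O)*(1/(2*O)) = (12 + O)/(2*O))
H = 202658790/151 (H = (13270 + 350)*(98 + (1/2)*(12 + 151)/151) = 13620*(98 + (1/2)*(1/151)*163) = 13620*(98 + 163/302) = 13620*(29759/302) = 202658790/151 ≈ 1.3421e+6)
-(22109 - H) = -(22109 - 1*202658790/151) = -(22109 - 202658790/151) = -1*(-199320331/151) = 199320331/151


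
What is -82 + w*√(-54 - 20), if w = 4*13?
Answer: -82 + 52*I*√74 ≈ -82.0 + 447.32*I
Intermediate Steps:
w = 52
-82 + w*√(-54 - 20) = -82 + 52*√(-54 - 20) = -82 + 52*√(-74) = -82 + 52*(I*√74) = -82 + 52*I*√74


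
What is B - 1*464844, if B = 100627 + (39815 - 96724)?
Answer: -421126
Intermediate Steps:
B = 43718 (B = 100627 - 56909 = 43718)
B - 1*464844 = 43718 - 1*464844 = 43718 - 464844 = -421126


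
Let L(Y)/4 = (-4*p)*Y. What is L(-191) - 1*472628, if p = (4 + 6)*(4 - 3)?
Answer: -442068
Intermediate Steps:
p = 10 (p = 10*1 = 10)
L(Y) = -160*Y (L(Y) = 4*((-4*10)*Y) = 4*(-40*Y) = -160*Y)
L(-191) - 1*472628 = -160*(-191) - 1*472628 = 30560 - 472628 = -442068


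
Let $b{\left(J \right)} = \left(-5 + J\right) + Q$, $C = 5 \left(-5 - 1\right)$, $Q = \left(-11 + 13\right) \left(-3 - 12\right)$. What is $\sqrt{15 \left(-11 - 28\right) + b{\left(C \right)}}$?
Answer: $5 i \sqrt{26} \approx 25.495 i$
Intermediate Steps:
$Q = -30$ ($Q = 2 \left(-15\right) = -30$)
$C = -30$ ($C = 5 \left(-6\right) = -30$)
$b{\left(J \right)} = -35 + J$ ($b{\left(J \right)} = \left(-5 + J\right) - 30 = -35 + J$)
$\sqrt{15 \left(-11 - 28\right) + b{\left(C \right)}} = \sqrt{15 \left(-11 - 28\right) - 65} = \sqrt{15 \left(-39\right) - 65} = \sqrt{-585 - 65} = \sqrt{-650} = 5 i \sqrt{26}$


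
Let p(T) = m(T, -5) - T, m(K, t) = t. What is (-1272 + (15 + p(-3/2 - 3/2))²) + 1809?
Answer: 706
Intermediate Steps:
p(T) = -5 - T
(-1272 + (15 + p(-3/2 - 3/2))²) + 1809 = (-1272 + (15 + (-5 - (-3/2 - 3/2)))²) + 1809 = (-1272 + (15 + (-5 - 1*(-3)))²) + 1809 = (-1272 + (15 + (-5 + 3))²) + 1809 = (-1272 + (15 - 2)²) + 1809 = (-1272 + 13²) + 1809 = (-1272 + 169) + 1809 = -1103 + 1809 = 706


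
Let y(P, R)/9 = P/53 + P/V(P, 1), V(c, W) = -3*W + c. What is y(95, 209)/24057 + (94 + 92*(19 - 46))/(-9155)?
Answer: 6255257969/23864426388 ≈ 0.26212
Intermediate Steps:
V(c, W) = c - 3*W
y(P, R) = 9*P/53 + 9*P/(-3 + P) (y(P, R) = 9*(P/53 + P/(P - 3*1)) = 9*(P*(1/53) + P/(P - 3)) = 9*(P/53 + P/(-3 + P)) = 9*P/53 + 9*P/(-3 + P))
y(95, 209)/24057 + (94 + 92*(19 - 46))/(-9155) = ((9/53)*95*(50 + 95)/(-3 + 95))/24057 + (94 + 92*(19 - 46))/(-9155) = ((9/53)*95*145/92)*(1/24057) + (94 + 92*(-27))*(-1/9155) = ((9/53)*95*(1/92)*145)*(1/24057) + (94 - 2484)*(-1/9155) = (123975/4876)*(1/24057) - 2390*(-1/9155) = 13775/13033548 + 478/1831 = 6255257969/23864426388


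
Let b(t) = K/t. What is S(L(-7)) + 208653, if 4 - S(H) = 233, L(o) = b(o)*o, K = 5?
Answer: 208424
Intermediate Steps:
b(t) = 5/t
L(o) = 5 (L(o) = (5/o)*o = 5)
S(H) = -229 (S(H) = 4 - 1*233 = 4 - 233 = -229)
S(L(-7)) + 208653 = -229 + 208653 = 208424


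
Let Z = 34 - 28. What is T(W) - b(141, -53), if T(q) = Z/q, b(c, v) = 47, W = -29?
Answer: -1369/29 ≈ -47.207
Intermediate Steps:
Z = 6
T(q) = 6/q
T(W) - b(141, -53) = 6/(-29) - 1*47 = 6*(-1/29) - 47 = -6/29 - 47 = -1369/29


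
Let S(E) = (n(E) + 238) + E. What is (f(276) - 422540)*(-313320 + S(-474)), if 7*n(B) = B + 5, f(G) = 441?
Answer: 132379954677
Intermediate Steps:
n(B) = 5/7 + B/7 (n(B) = (B + 5)/7 = (5 + B)/7 = 5/7 + B/7)
S(E) = 1671/7 + 8*E/7 (S(E) = ((5/7 + E/7) + 238) + E = (1671/7 + E/7) + E = 1671/7 + 8*E/7)
(f(276) - 422540)*(-313320 + S(-474)) = (441 - 422540)*(-313320 + (1671/7 + (8/7)*(-474))) = -422099*(-313320 + (1671/7 - 3792/7)) = -422099*(-313320 - 303) = -422099*(-313623) = 132379954677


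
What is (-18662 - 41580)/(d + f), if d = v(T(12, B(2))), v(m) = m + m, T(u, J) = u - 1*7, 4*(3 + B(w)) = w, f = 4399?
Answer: -60242/4409 ≈ -13.663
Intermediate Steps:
B(w) = -3 + w/4
T(u, J) = -7 + u (T(u, J) = u - 7 = -7 + u)
v(m) = 2*m
d = 10 (d = 2*(-7 + 12) = 2*5 = 10)
(-18662 - 41580)/(d + f) = (-18662 - 41580)/(10 + 4399) = -60242/4409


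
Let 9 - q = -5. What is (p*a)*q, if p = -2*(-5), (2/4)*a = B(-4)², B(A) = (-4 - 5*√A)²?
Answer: 183680 - 3763200*I ≈ 1.8368e+5 - 3.7632e+6*I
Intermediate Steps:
q = 14 (q = 9 - 1*(-5) = 9 + 5 = 14)
a = 2*(4 + 10*I)⁴ (a = 2*((4 + 5*√(-4))²)² = 2*((4 + 5*(2*I))²)² = 2*((4 + 10*I)²)² = 2*(4 + 10*I)⁴ ≈ 1312.0 - 26880.0*I)
p = 10
(p*a)*q = (10*(1312 - 26880*I))*14 = (13120 - 268800*I)*14 = 183680 - 3763200*I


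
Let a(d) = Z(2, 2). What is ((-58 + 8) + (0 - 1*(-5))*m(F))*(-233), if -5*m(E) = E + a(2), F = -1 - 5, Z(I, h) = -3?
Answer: 9553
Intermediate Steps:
F = -6
a(d) = -3
m(E) = ⅗ - E/5 (m(E) = -(E - 3)/5 = -(-3 + E)/5 = ⅗ - E/5)
((-58 + 8) + (0 - 1*(-5))*m(F))*(-233) = ((-58 + 8) + (0 - 1*(-5))*(⅗ - ⅕*(-6)))*(-233) = (-50 + (0 + 5)*(⅗ + 6/5))*(-233) = (-50 + 5*(9/5))*(-233) = (-50 + 9)*(-233) = -41*(-233) = 9553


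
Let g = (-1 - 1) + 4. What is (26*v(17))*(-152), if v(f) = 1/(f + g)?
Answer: -208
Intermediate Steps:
g = 2 (g = -2 + 4 = 2)
v(f) = 1/(2 + f) (v(f) = 1/(f + 2) = 1/(2 + f))
(26*v(17))*(-152) = (26/(2 + 17))*(-152) = (26/19)*(-152) = -208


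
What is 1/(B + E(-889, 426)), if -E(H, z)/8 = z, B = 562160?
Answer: 1/558752 ≈ 1.7897e-6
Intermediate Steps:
E(H, z) = -8*z
1/(B + E(-889, 426)) = 1/(562160 - 8*426) = 1/(562160 - 3408) = 1/558752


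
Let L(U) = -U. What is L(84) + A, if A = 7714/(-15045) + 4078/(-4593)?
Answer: -655702828/7677965 ≈ -85.401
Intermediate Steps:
A = -10753768/7677965 (A = 7714*(-1/15045) + 4078*(-1/4593) = -7714/15045 - 4078/4593 = -10753768/7677965 ≈ -1.4006)
L(84) + A = -1*84 - 10753768/7677965 = -84 - 10753768/7677965 = -655702828/7677965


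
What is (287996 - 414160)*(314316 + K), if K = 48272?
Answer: -45745552432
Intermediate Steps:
(287996 - 414160)*(314316 + K) = (287996 - 414160)*(314316 + 48272) = -126164*362588 = -45745552432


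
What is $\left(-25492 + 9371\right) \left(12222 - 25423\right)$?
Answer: $212813321$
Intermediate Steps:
$\left(-25492 + 9371\right) \left(12222 - 25423\right) = \left(-16121\right) \left(-13201\right) = 212813321$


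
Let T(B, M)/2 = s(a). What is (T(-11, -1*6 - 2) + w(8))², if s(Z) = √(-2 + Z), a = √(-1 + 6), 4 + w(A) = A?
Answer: 4*(2 + √(-2 + √5))² ≈ 24.718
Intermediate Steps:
w(A) = -4 + A
a = √5 ≈ 2.2361
T(B, M) = 2*√(-2 + √5)
(T(-11, -1*6 - 2) + w(8))² = (2*√(-2 + √5) + (-4 + 8))² = (2*√(-2 + √5) + 4)² = (4 + 2*√(-2 + √5))²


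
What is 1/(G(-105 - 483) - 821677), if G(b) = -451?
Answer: -1/822128 ≈ -1.2164e-6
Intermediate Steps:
1/(G(-105 - 483) - 821677) = 1/(-451 - 821677) = 1/(-822128) = -1/822128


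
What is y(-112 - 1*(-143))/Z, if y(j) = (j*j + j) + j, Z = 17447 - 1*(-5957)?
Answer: 1023/23404 ≈ 0.043710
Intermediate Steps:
Z = 23404 (Z = 17447 + 5957 = 23404)
y(j) = j² + 2*j (y(j) = (j² + j) + j = (j + j²) + j = j² + 2*j)
y(-112 - 1*(-143))/Z = ((-112 - 1*(-143))*(2 + (-112 - 1*(-143))))/23404 = ((-112 + 143)*(2 + (-112 + 143)))*(1/23404) = (31*(2 + 31))*(1/23404) = (31*33)*(1/23404) = 1023*(1/23404) = 1023/23404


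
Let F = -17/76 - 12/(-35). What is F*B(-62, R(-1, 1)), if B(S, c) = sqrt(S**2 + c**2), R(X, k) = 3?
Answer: 317*sqrt(3853)/2660 ≈ 7.3974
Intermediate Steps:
F = 317/2660 (F = -17*1/76 - 12*(-1/35) = -17/76 + 12/35 = 317/2660 ≈ 0.11917)
F*B(-62, R(-1, 1)) = 317*sqrt((-62)**2 + 3**2)/2660 = 317*sqrt(3844 + 9)/2660 = 317*sqrt(3853)/2660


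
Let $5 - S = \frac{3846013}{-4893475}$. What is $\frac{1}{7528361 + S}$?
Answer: $\frac{4893475}{36839874657863} \approx 1.3283 \cdot 10^{-7}$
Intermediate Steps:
$S = \frac{28313388}{4893475}$ ($S = 5 - \frac{3846013}{-4893475} = 5 - 3846013 \left(- \frac{1}{4893475}\right) = 5 - - \frac{3846013}{4893475} = 5 + \frac{3846013}{4893475} = \frac{28313388}{4893475} \approx 5.7859$)
$\frac{1}{7528361 + S} = \frac{1}{7528361 + \frac{28313388}{4893475}} = \frac{1}{\frac{36839874657863}{4893475}} = \frac{4893475}{36839874657863}$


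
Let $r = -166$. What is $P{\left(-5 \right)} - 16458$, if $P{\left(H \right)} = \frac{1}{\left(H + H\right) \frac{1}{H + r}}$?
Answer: $- \frac{164409}{10} \approx -16441.0$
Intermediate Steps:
$P{\left(H \right)} = \frac{-166 + H}{2 H}$ ($P{\left(H \right)} = \frac{1}{\left(H + H\right) \frac{1}{H - 166}} = \frac{1}{2 H \frac{1}{-166 + H}} = \frac{-166 + H}{2 H}$)
$P{\left(-5 \right)} - 16458 = \frac{-166 - 5}{2 \left(-5\right)} - 16458 = \frac{1}{2} \left(- \frac{1}{5}\right) \left(-171\right) - 16458 = \frac{171}{10} - 16458 = - \frac{164409}{10}$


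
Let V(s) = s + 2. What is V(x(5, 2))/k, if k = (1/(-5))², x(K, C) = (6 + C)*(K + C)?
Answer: 1450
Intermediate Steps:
x(K, C) = (6 + C)*(C + K)
V(s) = 2 + s
k = 1/25 (k = (-⅕)² = 1/25 ≈ 0.040000)
V(x(5, 2))/k = (2 + (2² + 6*2 + 6*5 + 2*5))/(1/25) = (2 + (4 + 12 + 30 + 10))*25 = (2 + 56)*25 = 58*25 = 1450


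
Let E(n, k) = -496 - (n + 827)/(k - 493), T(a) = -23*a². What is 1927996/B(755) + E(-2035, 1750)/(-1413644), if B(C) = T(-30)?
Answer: -71373762307441/766309906575 ≈ -93.140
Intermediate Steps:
B(C) = -20700 (B(C) = -23*(-30)² = -23*900 = -20700)
E(n, k) = -496 - (827 + n)/(-493 + k)
1927996/B(755) + E(-2035, 1750)/(-1413644) = 1927996/(-20700) + ((243701 - 1*(-2035) - 496*1750)/(-493 + 1750))/(-1413644) = 1927996*(-1/20700) + ((243701 + 2035 - 868000)/1257)*(-1/1413644) = -481999/5175 + ((1/1257)*(-622264))*(-1/1413644) = -481999/5175 - 622264/1257*(-1/1413644) = -481999/5175 + 155566/444237627 = -71373762307441/766309906575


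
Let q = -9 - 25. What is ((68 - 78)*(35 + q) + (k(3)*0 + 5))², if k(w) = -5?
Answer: 25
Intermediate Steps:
q = -34
((68 - 78)*(35 + q) + (k(3)*0 + 5))² = ((68 - 78)*(35 - 34) + (-5*0 + 5))² = (-10*1 + (0 + 5))² = (-10 + 5)² = (-5)² = 25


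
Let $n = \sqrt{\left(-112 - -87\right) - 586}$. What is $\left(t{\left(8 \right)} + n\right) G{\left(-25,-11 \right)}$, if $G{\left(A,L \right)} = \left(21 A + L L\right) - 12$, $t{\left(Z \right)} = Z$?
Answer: $-3328 - 416 i \sqrt{611} \approx -3328.0 - 10283.0 i$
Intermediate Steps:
$n = i \sqrt{611}$ ($n = \sqrt{\left(-112 + 87\right) - 586} = \sqrt{-25 - 586} = \sqrt{-611} = i \sqrt{611} \approx 24.718 i$)
$G{\left(A,L \right)} = -12 + L^{2} + 21 A$ ($G{\left(A,L \right)} = \left(21 A + L^{2}\right) - 12 = \left(L^{2} + 21 A\right) - 12 = -12 + L^{2} + 21 A$)
$\left(t{\left(8 \right)} + n\right) G{\left(-25,-11 \right)} = \left(8 + i \sqrt{611}\right) \left(-12 + \left(-11\right)^{2} + 21 \left(-25\right)\right) = \left(8 + i \sqrt{611}\right) \left(-12 + 121 - 525\right) = \left(8 + i \sqrt{611}\right) \left(-416\right) = -3328 - 416 i \sqrt{611}$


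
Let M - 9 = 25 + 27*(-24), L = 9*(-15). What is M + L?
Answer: -749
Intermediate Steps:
L = -135
M = -614 (M = 9 + (25 + 27*(-24)) = 9 + (25 - 648) = 9 - 623 = -614)
M + L = -614 - 135 = -749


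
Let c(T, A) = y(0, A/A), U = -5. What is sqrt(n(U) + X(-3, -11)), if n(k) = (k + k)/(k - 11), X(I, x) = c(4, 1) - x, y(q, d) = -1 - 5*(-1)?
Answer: 5*sqrt(10)/4 ≈ 3.9528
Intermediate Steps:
y(q, d) = 4 (y(q, d) = -1 + 5 = 4)
c(T, A) = 4
X(I, x) = 4 - x
n(k) = 2*k/(-11 + k) (n(k) = (2*k)/(-11 + k) = 2*k/(-11 + k))
sqrt(n(U) + X(-3, -11)) = sqrt(2*(-5)/(-11 - 5) + (4 - 1*(-11))) = sqrt(2*(-5)/(-16) + (4 + 11)) = sqrt(2*(-5)*(-1/16) + 15) = sqrt(5/8 + 15) = sqrt(125/8) = 5*sqrt(10)/4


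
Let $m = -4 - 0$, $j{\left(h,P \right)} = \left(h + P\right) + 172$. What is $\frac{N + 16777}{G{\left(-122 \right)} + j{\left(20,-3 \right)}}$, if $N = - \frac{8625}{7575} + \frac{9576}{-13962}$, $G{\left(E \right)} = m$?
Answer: $\frac{3942619178}{43479995} \approx 90.677$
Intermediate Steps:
$j{\left(h,P \right)} = 172 + P + h$ ($j{\left(h,P \right)} = \left(P + h\right) + 172 = 172 + P + h$)
$m = -4$ ($m = -4 + 0 = -4$)
$G{\left(E \right)} = -4$
$N = - \frac{428801}{235027}$ ($N = \left(-8625\right) \frac{1}{7575} + 9576 \left(- \frac{1}{13962}\right) = - \frac{115}{101} - \frac{1596}{2327} = - \frac{428801}{235027} \approx -1.8245$)
$\frac{N + 16777}{G{\left(-122 \right)} + j{\left(20,-3 \right)}} = \frac{- \frac{428801}{235027} + 16777}{-4 + \left(172 - 3 + 20\right)} = \frac{3942619178}{235027 \left(-4 + 189\right)} = \frac{3942619178}{235027 \cdot 185} = \frac{3942619178}{235027} \cdot \frac{1}{185} = \frac{3942619178}{43479995}$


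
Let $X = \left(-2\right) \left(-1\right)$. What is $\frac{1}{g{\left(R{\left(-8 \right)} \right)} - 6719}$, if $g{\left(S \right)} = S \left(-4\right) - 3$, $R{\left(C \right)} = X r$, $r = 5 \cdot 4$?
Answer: $- \frac{1}{6882} \approx -0.00014531$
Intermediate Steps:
$X = 2$
$r = 20$
$R{\left(C \right)} = 40$ ($R{\left(C \right)} = 2 \cdot 20 = 40$)
$g{\left(S \right)} = -3 - 4 S$ ($g{\left(S \right)} = - 4 S - 3 = -3 - 4 S$)
$\frac{1}{g{\left(R{\left(-8 \right)} \right)} - 6719} = \frac{1}{\left(-3 - 160\right) - 6719} = \frac{1}{-163 - 6719} = \frac{1}{-6882} = - \frac{1}{6882}$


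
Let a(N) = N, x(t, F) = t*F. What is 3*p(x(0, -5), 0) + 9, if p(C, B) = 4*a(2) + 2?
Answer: 39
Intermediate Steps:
x(t, F) = F*t
p(C, B) = 10 (p(C, B) = 4*2 + 2 = 8 + 2 = 10)
3*p(x(0, -5), 0) + 9 = 3*10 + 9 = 30 + 9 = 39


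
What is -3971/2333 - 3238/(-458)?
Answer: 2867768/534257 ≈ 5.3678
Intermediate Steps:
-3971/2333 - 3238/(-458) = -3971*1/2333 - 3238*(-1/458) = -3971/2333 + 1619/229 = 2867768/534257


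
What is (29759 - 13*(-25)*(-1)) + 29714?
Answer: 59148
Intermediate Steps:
(29759 - 13*(-25)*(-1)) + 29714 = (29759 + 325*(-1)) + 29714 = (29759 - 325) + 29714 = 29434 + 29714 = 59148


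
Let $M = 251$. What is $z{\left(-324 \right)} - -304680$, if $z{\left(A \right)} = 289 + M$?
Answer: $305220$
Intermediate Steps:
$z{\left(A \right)} = 540$ ($z{\left(A \right)} = 289 + 251 = 540$)
$z{\left(-324 \right)} - -304680 = 540 - -304680 = 540 + 304680 = 305220$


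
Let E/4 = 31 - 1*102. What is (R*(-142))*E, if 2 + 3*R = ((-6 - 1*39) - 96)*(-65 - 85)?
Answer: 852856544/3 ≈ 2.8429e+8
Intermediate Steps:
E = -284 (E = 4*(31 - 1*102) = 4*(31 - 102) = 4*(-71) = -284)
R = 21148/3 (R = -⅔ + (((-6 - 1*39) - 96)*(-65 - 85))/3 = -⅔ + (((-6 - 39) - 96)*(-150))/3 = -⅔ + ((-45 - 96)*(-150))/3 = -⅔ + (-141*(-150))/3 = -⅔ + (⅓)*21150 = -⅔ + 7050 = 21148/3 ≈ 7049.3)
(R*(-142))*E = ((21148/3)*(-142))*(-284) = -3003016/3*(-284) = 852856544/3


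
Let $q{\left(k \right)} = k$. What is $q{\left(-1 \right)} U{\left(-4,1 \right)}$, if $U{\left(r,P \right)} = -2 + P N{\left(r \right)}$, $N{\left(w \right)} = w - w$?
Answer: $2$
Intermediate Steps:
$N{\left(w \right)} = 0$
$U{\left(r,P \right)} = -2$ ($U{\left(r,P \right)} = -2 + P 0 = -2 + 0 = -2$)
$q{\left(-1 \right)} U{\left(-4,1 \right)} = \left(-1\right) \left(-2\right) = 2$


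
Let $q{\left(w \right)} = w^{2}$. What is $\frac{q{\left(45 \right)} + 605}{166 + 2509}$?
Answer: $\frac{526}{535} \approx 0.98318$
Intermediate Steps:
$\frac{q{\left(45 \right)} + 605}{166 + 2509} = \frac{45^{2} + 605}{166 + 2509} = \frac{2025 + 605}{2675} = 2630 \cdot \frac{1}{2675} = \frac{526}{535}$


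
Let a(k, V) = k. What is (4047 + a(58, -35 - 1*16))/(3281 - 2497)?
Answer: 4105/784 ≈ 5.2360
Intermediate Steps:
(4047 + a(58, -35 - 1*16))/(3281 - 2497) = (4047 + 58)/(3281 - 2497) = 4105/784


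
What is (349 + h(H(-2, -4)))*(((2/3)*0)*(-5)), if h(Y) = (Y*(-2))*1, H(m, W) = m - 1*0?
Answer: 0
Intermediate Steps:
H(m, W) = m (H(m, W) = m + 0 = m)
h(Y) = -2*Y (h(Y) = -2*Y*1 = -2*Y)
(349 + h(H(-2, -4)))*(((2/3)*0)*(-5)) = (349 - 2*(-2))*(((2/3)*0)*(-5)) = (349 + 4)*(((2*(1/3))*0)*(-5)) = 353*(((2/3)*0)*(-5)) = 353*(0*(-5)) = 353*0 = 0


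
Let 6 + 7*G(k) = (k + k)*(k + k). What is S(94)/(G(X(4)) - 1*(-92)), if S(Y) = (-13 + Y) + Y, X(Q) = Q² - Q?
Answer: 1225/1214 ≈ 1.0091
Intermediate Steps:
S(Y) = -13 + 2*Y
G(k) = -6/7 + 4*k²/7 (G(k) = -6/7 + ((k + k)*(k + k))/7 = -6/7 + ((2*k)*(2*k))/7 = -6/7 + (4*k²)/7 = -6/7 + 4*k²/7)
S(94)/(G(X(4)) - 1*(-92)) = (-13 + 2*94)/((-6/7 + 4*(4*(-1 + 4))²/7) - 1*(-92)) = (-13 + 188)/((-6/7 + 4*(4*3)²/7) + 92) = 175/((-6/7 + (4/7)*12²) + 92) = 175/((-6/7 + (4/7)*144) + 92) = 175/((-6/7 + 576/7) + 92) = 175/(570/7 + 92) = 175/(1214/7) = 175*(7/1214) = 1225/1214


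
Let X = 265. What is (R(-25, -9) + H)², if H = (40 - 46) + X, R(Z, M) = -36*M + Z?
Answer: 311364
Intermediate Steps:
R(Z, M) = Z - 36*M
H = 259 (H = (40 - 46) + 265 = -6 + 265 = 259)
(R(-25, -9) + H)² = ((-25 - 36*(-9)) + 259)² = ((-25 + 324) + 259)² = (299 + 259)² = 558² = 311364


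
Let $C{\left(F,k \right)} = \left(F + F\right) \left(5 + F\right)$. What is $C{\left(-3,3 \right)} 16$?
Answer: $-192$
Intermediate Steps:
$C{\left(F,k \right)} = 2 F \left(5 + F\right)$
$C{\left(-3,3 \right)} 16 = 2 \left(-3\right) \left(5 - 3\right) 16 = 2 \left(-3\right) 2 \cdot 16 = \left(-12\right) 16 = -192$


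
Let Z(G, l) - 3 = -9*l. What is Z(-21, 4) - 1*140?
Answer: -173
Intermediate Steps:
Z(G, l) = 3 - 9*l
Z(-21, 4) - 1*140 = (3 - 9*4) - 1*140 = (3 - 36) - 140 = -33 - 140 = -173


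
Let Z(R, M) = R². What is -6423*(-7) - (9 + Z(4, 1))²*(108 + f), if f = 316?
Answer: -220039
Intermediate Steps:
-6423*(-7) - (9 + Z(4, 1))²*(108 + f) = -6423*(-7) - (9 + 4²)²*(108 + 316) = 44961 - (9 + 16)²*424 = 44961 - 25²*424 = 44961 - 625*424 = 44961 - 1*265000 = 44961 - 265000 = -220039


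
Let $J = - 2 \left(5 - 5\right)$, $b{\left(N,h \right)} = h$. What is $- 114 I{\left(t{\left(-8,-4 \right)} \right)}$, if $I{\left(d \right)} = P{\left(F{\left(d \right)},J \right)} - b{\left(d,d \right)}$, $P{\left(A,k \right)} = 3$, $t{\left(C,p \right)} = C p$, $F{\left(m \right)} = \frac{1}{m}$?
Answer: $3306$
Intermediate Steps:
$J = 0$ ($J = \left(-2\right) 0 = 0$)
$I{\left(d \right)} = 3 - d$
$- 114 I{\left(t{\left(-8,-4 \right)} \right)} = - 114 \left(3 - \left(-8\right) \left(-4\right)\right) = - 114 \left(3 - 32\right) = \left(-114\right) \left(-29\right) = 3306$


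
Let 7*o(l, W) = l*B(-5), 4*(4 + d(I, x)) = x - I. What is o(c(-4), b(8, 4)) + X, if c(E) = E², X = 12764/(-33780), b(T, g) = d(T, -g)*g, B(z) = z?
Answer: -697937/59115 ≈ -11.806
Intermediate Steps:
d(I, x) = -4 - I/4 + x/4 (d(I, x) = -4 + (x - I)/4 = -4 + (-I/4 + x/4) = -4 - I/4 + x/4)
b(T, g) = g*(-4 - T/4 - g/4) (b(T, g) = (-4 - T/4 + (-g)/4)*g = (-4 - T/4 - g/4)*g = g*(-4 - T/4 - g/4))
X = -3191/8445 (X = 12764*(-1/33780) = -3191/8445 ≈ -0.37786)
o(l, W) = -5*l/7 (o(l, W) = (l*(-5))/7 = (-5*l)/7 = -5*l/7)
o(c(-4), b(8, 4)) + X = -5/7*(-4)² - 3191/8445 = -5/7*16 - 3191/8445 = -80/7 - 3191/8445 = -697937/59115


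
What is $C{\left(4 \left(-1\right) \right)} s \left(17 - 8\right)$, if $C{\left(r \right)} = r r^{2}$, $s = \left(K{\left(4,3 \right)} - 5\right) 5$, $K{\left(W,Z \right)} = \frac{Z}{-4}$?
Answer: $16560$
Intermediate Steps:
$K{\left(W,Z \right)} = - \frac{Z}{4}$ ($K{\left(W,Z \right)} = Z \left(- \frac{1}{4}\right) = - \frac{Z}{4}$)
$s = - \frac{115}{4}$ ($s = \left(\left(- \frac{1}{4}\right) 3 - 5\right) 5 = \left(- \frac{3}{4} - 5\right) 5 = \left(- \frac{23}{4}\right) 5 = - \frac{115}{4} \approx -28.75$)
$C{\left(r \right)} = r^{3}$
$C{\left(4 \left(-1\right) \right)} s \left(17 - 8\right) = \left(4 \left(-1\right)\right)^{3} \left(- \frac{115}{4}\right) \left(17 - 8\right) = \left(-4\right)^{3} \left(- \frac{115}{4}\right) \left(17 - 8\right) = \left(-64\right) \left(- \frac{115}{4}\right) 9 = 1840 \cdot 9 = 16560$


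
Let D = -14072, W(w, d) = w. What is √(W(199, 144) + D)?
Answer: I*√13873 ≈ 117.78*I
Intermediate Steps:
√(W(199, 144) + D) = √(199 - 14072) = √(-13873) = I*√13873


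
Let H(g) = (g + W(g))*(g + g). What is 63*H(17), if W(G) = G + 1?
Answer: 74970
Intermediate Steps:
W(G) = 1 + G
H(g) = 2*g*(1 + 2*g) (H(g) = (g + (1 + g))*(g + g) = (1 + 2*g)*(2*g) = 2*g*(1 + 2*g))
63*H(17) = 63*(2*17*(1 + 2*17)) = 63*(2*17*(1 + 34)) = 63*(2*17*35) = 63*1190 = 74970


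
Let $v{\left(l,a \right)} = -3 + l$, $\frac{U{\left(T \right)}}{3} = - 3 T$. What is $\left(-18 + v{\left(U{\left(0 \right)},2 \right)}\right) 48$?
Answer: $-1008$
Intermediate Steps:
$U{\left(T \right)} = - 9 T$ ($U{\left(T \right)} = 3 \left(- 3 T\right) = - 9 T$)
$\left(-18 + v{\left(U{\left(0 \right)},2 \right)}\right) 48 = \left(-18 - 3\right) 48 = \left(-21\right) 48 = -1008$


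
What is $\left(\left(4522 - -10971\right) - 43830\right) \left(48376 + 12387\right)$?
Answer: $-1721841131$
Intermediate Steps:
$\left(\left(4522 - -10971\right) - 43830\right) \left(48376 + 12387\right) = \left(\left(4522 + 10971\right) - 43830\right) 60763 = \left(15493 - 43830\right) 60763 = \left(-28337\right) 60763 = -1721841131$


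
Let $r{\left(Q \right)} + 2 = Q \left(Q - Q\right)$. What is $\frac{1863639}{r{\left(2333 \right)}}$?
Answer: $- \frac{1863639}{2} \approx -9.3182 \cdot 10^{5}$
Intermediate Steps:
$r{\left(Q \right)} = -2$ ($r{\left(Q \right)} = -2 + Q \left(Q - Q\right) = -2 + Q 0 = -2 + 0 = -2$)
$\frac{1863639}{r{\left(2333 \right)}} = \frac{1863639}{-2} = 1863639 \left(- \frac{1}{2}\right) = - \frac{1863639}{2}$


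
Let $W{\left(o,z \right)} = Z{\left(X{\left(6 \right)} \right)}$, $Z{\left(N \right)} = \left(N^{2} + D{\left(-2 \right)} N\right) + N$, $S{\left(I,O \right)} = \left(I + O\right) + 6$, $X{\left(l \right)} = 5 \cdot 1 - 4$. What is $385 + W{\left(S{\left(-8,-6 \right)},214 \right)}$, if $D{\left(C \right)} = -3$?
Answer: $384$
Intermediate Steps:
$X{\left(l \right)} = 1$ ($X{\left(l \right)} = 5 - 4 = 1$)
$S{\left(I,O \right)} = 6 + I + O$
$Z{\left(N \right)} = N^{2} - 2 N$ ($Z{\left(N \right)} = \left(N^{2} - 3 N\right) + N = N^{2} - 2 N$)
$W{\left(o,z \right)} = -1$ ($W{\left(o,z \right)} = 1 \left(-2 + 1\right) = 1 \left(-1\right) = -1$)
$385 + W{\left(S{\left(-8,-6 \right)},214 \right)} = 385 - 1 = 384$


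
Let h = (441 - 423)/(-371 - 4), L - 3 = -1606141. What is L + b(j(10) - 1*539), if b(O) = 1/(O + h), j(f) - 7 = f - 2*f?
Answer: -108825486453/67756 ≈ -1.6061e+6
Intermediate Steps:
L = -1606138 (L = 3 - 1606141 = -1606138)
j(f) = 7 - f (j(f) = 7 + (f - 2*f) = 7 - f)
h = -6/125 (h = 18/(-375) = 18*(-1/375) = -6/125 ≈ -0.048000)
b(O) = 1/(-6/125 + O) (b(O) = 1/(O - 6/125) = 1/(-6/125 + O))
L + b(j(10) - 1*539) = -1606138 + 125/(-6 + 125*((7 - 1*10) - 1*539)) = -1606138 + 125/(-6 + 125*((7 - 10) - 539)) = -1606138 + 125/(-6 + 125*(-3 - 539)) = -1606138 + 125/(-6 + 125*(-542)) = -1606138 + 125/(-6 - 67750) = -1606138 + 125/(-67756) = -1606138 + 125*(-1/67756) = -1606138 - 125/67756 = -108825486453/67756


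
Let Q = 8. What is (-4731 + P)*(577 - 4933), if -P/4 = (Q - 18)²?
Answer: 22350636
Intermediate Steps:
P = -400 (P = -4*(8 - 18)² = -4*(-10)² = -4*100 = -400)
(-4731 + P)*(577 - 4933) = (-4731 - 400)*(577 - 4933) = -5131*(-4356) = 22350636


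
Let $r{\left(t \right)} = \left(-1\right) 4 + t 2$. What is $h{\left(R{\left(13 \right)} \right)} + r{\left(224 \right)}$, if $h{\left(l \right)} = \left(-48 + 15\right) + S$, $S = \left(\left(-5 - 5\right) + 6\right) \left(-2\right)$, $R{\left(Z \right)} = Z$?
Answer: $419$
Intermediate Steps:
$S = 8$ ($S = \left(\left(-5 - 5\right) + 6\right) \left(-2\right) = \left(-10 + 6\right) \left(-2\right) = \left(-4\right) \left(-2\right) = 8$)
$r{\left(t \right)} = -4 + 2 t$
$h{\left(l \right)} = -25$ ($h{\left(l \right)} = \left(-48 + 15\right) + 8 = -33 + 8 = -25$)
$h{\left(R{\left(13 \right)} \right)} + r{\left(224 \right)} = -25 + \left(-4 + 2 \cdot 224\right) = -25 + \left(-4 + 448\right) = -25 + 444 = 419$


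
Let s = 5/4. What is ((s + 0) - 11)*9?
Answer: -351/4 ≈ -87.750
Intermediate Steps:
s = 5/4 (s = 5*(¼) = 5/4 ≈ 1.2500)
((s + 0) - 11)*9 = ((5/4 + 0) - 11)*9 = (5/4 - 11)*9 = -39/4*9 = -351/4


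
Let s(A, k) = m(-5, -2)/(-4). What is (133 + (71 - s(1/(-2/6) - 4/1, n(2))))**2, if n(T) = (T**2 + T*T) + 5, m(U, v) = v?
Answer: 165649/4 ≈ 41412.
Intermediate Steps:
n(T) = 5 + 2*T**2 (n(T) = (T**2 + T**2) + 5 = 2*T**2 + 5 = 5 + 2*T**2)
s(A, k) = 1/2 (s(A, k) = -2/(-4) = -2*(-1/4) = 1/2)
(133 + (71 - s(1/(-2/6) - 4/1, n(2))))**2 = (133 + (71 - 1*1/2))**2 = (133 + (71 - 1/2))**2 = (133 + 141/2)**2 = (407/2)**2 = 165649/4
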